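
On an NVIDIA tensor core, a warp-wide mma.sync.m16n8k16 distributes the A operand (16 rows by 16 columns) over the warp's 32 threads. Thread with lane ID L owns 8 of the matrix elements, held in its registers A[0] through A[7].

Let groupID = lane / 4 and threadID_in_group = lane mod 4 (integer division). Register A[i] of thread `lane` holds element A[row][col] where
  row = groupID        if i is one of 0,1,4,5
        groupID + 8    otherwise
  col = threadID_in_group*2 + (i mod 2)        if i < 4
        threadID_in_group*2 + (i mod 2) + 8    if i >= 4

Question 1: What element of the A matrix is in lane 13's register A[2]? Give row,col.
11,2

lane 13: g=3 (13/4), t=1 (13%4)
i=2: r=3+8=11, c=1*2+0+0=2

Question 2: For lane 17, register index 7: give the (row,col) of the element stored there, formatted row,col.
12,11

17: grp=4,tig=1
[7] (4+8,1*2+1+8) = (12,11)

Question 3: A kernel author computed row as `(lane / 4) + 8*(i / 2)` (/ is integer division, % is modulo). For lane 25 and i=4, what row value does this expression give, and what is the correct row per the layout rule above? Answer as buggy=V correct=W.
`(lane / 4) + 8*(i / 2)`[25,4]->22
lane 25: g=6 (25/4), t=1 (25%4)
i=4: r=6+0=6, c=1*2+0+8=10
row: 22 vs 6

buggy=22 correct=6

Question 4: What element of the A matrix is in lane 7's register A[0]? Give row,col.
1,6

L=7->g=7>>2=1, t=7&3=3
[0]->row 1+0=1  col 3·2+0+0=6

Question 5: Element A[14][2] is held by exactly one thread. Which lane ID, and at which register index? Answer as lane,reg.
25,2

r=14->g=6,rb=1  c=2->cb=0,t=1,b0=0
L=6*4+1=25  i=0*4+1*2+0=2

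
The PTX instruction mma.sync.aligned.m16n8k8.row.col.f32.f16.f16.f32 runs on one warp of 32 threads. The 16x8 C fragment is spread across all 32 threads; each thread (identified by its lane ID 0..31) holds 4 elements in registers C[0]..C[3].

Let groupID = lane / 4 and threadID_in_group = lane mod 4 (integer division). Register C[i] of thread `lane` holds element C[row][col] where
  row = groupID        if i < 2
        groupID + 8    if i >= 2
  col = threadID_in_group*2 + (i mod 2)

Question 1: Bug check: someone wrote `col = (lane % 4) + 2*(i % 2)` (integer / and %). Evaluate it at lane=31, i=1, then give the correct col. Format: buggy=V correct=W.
`(lane % 4) + 2*(i % 2)`[31,1]->5
lane 31: g=7 (31/4), t=3 (31%4)
i=1: r=7+0=7, c=3*2+1=7
col: 5 vs 7

buggy=5 correct=7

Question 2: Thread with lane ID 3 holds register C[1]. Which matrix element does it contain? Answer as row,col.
lane 3: grp=0 (3/4), tig=3 (3%4)
i=1: r=0+0=0, c=3*2+1=7

0,7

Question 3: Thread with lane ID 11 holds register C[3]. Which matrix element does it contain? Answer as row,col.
10,7

lane 11⇒11/4=2, 11 mod 4=3
i=3  r:2+8⇒10  c:2·3+1⇒7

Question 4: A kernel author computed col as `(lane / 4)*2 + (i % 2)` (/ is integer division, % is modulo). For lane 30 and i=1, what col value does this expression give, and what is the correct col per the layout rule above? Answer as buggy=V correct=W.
buggy=15 correct=5

`(lane / 4)*2 + (i % 2)`[30,1]⇒15
lane 30⇒30/4=7, 30 mod 4=2
i=1  r:7+0⇒7  c:2·2+1⇒5
col: 15 vs 5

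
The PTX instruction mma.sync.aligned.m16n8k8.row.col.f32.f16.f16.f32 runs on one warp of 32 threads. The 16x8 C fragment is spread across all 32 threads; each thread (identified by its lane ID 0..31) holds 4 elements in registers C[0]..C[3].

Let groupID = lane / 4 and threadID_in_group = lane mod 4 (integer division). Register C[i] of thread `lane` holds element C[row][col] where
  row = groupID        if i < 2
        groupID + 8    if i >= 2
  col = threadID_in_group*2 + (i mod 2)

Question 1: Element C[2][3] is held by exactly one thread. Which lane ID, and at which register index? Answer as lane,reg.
9,1

r: 2->gid=2,r8=0  c: 3->tid=1,i&1=1
L=2*4+1=9  i=0*2+1=1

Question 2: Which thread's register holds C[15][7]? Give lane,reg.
31,3

r=15->g=7,rb=1  c=7->t=3,b0=1
L=7*4+3=31  i=1*2+1=3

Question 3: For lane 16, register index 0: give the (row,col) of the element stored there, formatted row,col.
lane 16: G=4 (16/4), T=0 (16%4)
i=0: r=4+0=4, c=0*2+0=0

4,0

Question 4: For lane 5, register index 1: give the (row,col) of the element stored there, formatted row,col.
1,3

L=5⇒gr=5>>2=1, th=5&3=1
[1]⇒row 1+0=1  col 1·2+1=3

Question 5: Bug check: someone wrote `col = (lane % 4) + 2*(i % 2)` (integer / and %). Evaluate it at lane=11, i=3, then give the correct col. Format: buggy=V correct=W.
`(lane % 4) + 2*(i % 2)`[11,3]⇒5
lane 11: gr=2 (11/4), th=3 (11%4)
i=3: r=2+8=10, c=3*2+1=7
col: 5 vs 7

buggy=5 correct=7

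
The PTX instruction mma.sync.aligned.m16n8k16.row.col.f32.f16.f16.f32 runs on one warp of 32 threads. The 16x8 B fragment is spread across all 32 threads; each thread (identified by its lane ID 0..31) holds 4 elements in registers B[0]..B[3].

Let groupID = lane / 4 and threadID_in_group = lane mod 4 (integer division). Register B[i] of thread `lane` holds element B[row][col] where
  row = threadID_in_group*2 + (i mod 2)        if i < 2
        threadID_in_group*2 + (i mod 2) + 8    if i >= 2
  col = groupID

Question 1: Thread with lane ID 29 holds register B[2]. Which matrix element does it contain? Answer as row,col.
10,7

29: G=7,T=1
[2] (1*2+0+8,7) = (10,7)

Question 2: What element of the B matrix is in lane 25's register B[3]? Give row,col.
11,6

lane 25->25/4=6, 25 mod 4=1
i=3  r:2·1+1+8->11  c:6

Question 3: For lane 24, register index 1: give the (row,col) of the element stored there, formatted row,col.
24: gid=6,tid=0
[1] (0*2+1+0,6) = (1,6)

1,6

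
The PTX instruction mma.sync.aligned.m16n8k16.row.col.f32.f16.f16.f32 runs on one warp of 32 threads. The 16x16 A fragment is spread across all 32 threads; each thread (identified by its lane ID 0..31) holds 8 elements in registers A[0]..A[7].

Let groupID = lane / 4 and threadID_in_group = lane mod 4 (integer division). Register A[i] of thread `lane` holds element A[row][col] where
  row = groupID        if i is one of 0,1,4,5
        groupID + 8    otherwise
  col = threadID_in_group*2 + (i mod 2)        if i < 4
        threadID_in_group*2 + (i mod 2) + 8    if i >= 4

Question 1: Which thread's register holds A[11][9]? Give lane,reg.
12,7

r:11=>grp=3,rB=1  c:9=>cB=1,tig=0,lo=1
L=3*4+0=12  i=1*4+1*2+1=7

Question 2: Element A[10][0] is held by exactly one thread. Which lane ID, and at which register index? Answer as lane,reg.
8,2

r: 10->gid=2,r8=1  c: 0->c8=0,tid=0,i&1=0
L=2*4+0=8  i=0*4+1*2+0=2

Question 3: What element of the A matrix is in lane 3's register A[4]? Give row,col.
lane 3->3/4=0, 3 mod 4=3
i=4  r:0+0->0  c:2·3+0+8->14

0,14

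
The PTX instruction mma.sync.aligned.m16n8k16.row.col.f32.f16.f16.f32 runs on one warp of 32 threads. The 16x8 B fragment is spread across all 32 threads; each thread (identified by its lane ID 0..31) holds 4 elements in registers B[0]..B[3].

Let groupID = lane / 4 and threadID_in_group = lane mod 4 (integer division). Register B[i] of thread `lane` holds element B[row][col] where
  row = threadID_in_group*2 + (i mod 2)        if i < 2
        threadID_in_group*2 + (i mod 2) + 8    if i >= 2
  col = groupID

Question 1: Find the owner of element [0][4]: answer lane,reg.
16,0

c: 4->gid=4  r: 0->r8=0,tid=0,i&1=0
L=4*4+0=16  i=0*2+0=0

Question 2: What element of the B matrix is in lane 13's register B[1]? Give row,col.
13: gid=3,tid=1
[1] (1*2+1+0,3) = (3,3)

3,3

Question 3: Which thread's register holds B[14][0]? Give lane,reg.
3,2

c: 0->gid=0  r: 14->r8=1,tid=3,i&1=0
L=0*4+3=3  i=1*2+0=2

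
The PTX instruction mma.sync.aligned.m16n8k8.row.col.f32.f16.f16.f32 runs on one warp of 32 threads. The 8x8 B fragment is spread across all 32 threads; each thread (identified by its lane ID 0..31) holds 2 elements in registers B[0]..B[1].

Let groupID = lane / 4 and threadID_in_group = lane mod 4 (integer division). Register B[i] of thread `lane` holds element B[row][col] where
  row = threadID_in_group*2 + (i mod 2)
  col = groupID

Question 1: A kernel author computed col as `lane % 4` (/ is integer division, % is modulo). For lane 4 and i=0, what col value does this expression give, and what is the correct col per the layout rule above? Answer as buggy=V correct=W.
`lane % 4`[4,0]⇒0
lane 4⇒4/4=1, 4 mod 4=0
i=0  r:2·0+0⇒0  c:1
col: 0 vs 1

buggy=0 correct=1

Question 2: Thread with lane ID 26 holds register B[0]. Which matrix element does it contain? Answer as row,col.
4,6

L=26→G=26>>2=6, T=26&3=2
[0]→row 2·2+0=4  col G=6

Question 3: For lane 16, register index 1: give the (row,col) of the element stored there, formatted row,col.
1,4

16: G=4,T=0
[1] (0*2+1,4) = (1,4)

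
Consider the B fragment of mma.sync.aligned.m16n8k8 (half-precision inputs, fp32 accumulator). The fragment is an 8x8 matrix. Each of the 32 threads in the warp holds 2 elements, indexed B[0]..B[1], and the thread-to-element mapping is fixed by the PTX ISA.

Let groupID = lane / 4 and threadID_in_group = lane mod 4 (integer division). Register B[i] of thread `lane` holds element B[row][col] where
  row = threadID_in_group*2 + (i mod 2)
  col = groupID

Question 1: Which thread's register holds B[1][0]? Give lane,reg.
c: 0->gid=0  r: 1->tid=0,i&1=1
L=0*4+0=0  i=1=1

0,1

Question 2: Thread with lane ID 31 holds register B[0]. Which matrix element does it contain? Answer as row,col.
6,7

lane 31: gid=7 (31/4), tid=3 (31%4)
i=0: r=3*2+0=6, c=gid=7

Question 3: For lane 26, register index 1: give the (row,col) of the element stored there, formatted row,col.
5,6

lane 26: gid=6 (26/4), tid=2 (26%4)
i=1: r=2*2+1=5, c=gid=6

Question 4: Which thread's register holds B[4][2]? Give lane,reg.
10,0

c:2=>grp=2  r:4=>tig=2,lo=0
L=2*4+2=10  i=0=0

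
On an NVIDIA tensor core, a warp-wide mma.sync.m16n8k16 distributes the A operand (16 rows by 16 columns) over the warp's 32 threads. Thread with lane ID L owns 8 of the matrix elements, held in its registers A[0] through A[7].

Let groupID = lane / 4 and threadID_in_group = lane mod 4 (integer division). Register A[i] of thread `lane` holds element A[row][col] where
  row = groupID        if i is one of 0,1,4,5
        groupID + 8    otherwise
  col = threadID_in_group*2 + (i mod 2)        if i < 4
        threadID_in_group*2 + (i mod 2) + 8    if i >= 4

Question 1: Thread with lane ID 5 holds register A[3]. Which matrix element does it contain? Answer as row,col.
lane 5: g=1 (5/4), t=1 (5%4)
i=3: r=1+8=9, c=1*2+1+0=3

9,3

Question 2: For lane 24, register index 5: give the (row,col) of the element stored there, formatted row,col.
6,9

24: gr=6,th=0
[5] (6+0,0*2+1+8) = (6,9)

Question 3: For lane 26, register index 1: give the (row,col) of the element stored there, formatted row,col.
lane 26: g=6 (26/4), t=2 (26%4)
i=1: r=6+0=6, c=2*2+1+0=5

6,5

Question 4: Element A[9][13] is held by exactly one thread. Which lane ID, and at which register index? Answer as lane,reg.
r=9⇒gr=1,Rb=1  c=13⇒Cb=1,th=2,odd=1
L=1*4+2=6  i=1*4+1*2+1=7

6,7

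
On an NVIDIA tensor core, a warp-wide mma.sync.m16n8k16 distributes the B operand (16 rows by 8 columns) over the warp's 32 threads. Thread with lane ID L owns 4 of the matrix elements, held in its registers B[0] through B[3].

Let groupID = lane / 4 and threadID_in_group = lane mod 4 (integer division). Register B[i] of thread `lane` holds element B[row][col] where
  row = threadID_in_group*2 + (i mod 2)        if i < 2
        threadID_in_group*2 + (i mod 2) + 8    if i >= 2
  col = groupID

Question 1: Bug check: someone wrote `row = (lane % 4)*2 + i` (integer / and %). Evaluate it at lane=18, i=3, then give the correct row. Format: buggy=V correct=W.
`(lane % 4)*2 + i`[18,3]->7
lane 18->18/4=4, 18 mod 4=2
i=3  r:2·2+1+8->13  c:4
row: 7 vs 13

buggy=7 correct=13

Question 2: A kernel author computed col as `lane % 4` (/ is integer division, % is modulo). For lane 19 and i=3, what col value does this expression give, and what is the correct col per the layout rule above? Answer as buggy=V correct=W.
buggy=3 correct=4

`lane % 4`[19,3]->3
lane 19->19/4=4, 19 mod 4=3
i=3  r:2·3+1+8->15  c:4
col: 3 vs 4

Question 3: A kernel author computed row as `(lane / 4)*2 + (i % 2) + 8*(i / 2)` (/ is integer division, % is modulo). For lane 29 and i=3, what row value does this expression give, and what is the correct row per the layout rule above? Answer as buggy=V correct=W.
buggy=23 correct=11

`(lane / 4)*2 + (i % 2) + 8*(i / 2)`[29,3]→23
lane 29: G=7 (29/4), T=1 (29%4)
i=3: r=1*2+1+8=11, c=G=7
row: 23 vs 11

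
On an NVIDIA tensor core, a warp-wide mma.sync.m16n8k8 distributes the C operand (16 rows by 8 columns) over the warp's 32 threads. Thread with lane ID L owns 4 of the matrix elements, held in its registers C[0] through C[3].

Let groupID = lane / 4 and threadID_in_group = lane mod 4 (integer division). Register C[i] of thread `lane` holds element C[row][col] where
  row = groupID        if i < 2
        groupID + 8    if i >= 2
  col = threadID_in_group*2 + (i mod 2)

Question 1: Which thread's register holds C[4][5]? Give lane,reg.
r=4→G=4,rhi=0  c=5→T=2,p=1
L=4*4+2=18  i=0*2+1=1

18,1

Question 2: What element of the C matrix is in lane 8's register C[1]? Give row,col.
lane 8⇒8/4=2, 8 mod 4=0
i=1  r:2+0⇒2  c:2·0+1⇒1

2,1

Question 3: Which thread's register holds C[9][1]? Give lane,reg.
4,3

r: 9->gid=1,r8=1  c: 1->tid=0,i&1=1
L=1*4+0=4  i=1*2+1=3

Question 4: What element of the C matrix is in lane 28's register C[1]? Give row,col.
lane 28→28/4=7, 28 mod 4=0
i=1  r:7+0→7  c:2·0+1→1

7,1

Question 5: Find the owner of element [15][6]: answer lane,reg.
31,2

r=15->g=7,rb=1  c=6->t=3,b0=0
L=7*4+3=31  i=1*2+0=2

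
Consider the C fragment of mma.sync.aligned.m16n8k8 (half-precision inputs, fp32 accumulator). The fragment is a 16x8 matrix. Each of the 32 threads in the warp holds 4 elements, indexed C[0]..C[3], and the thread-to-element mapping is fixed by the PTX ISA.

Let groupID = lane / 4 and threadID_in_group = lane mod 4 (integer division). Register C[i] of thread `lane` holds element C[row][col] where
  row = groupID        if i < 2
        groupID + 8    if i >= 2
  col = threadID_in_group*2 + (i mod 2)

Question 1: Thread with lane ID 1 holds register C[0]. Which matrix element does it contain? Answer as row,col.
0,2

L=1->g=1>>2=0, t=1&3=1
[0]->row 0+0=0  col 1·2+0=2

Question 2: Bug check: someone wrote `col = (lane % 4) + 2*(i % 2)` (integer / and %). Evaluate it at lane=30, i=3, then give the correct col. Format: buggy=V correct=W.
buggy=4 correct=5

`(lane % 4) + 2*(i % 2)`[30,3]->4
L=30->g=30>>2=7, t=30&3=2
[3]->row 7+8=15  col 2·2+1=5
col: 4 vs 5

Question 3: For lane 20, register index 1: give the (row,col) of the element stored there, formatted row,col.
lane 20: gr=5 (20/4), th=0 (20%4)
i=1: r=5+0=5, c=0*2+1=1

5,1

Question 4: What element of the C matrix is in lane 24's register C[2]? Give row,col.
L=24->g=24>>2=6, t=24&3=0
[2]->row 6+8=14  col 0·2+0=0

14,0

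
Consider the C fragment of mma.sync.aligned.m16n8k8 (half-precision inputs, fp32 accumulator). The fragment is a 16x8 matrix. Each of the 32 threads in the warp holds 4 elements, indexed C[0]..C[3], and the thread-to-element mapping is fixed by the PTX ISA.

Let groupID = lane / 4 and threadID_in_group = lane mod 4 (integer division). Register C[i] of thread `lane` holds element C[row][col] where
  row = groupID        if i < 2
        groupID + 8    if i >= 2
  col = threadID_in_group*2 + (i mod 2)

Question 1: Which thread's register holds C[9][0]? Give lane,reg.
r=9⇒gr=1,Rb=1  c=0⇒th=0,odd=0
L=1*4+0=4  i=1*2+0=2

4,2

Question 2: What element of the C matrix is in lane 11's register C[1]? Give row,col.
2,7

lane 11→11/4=2, 11 mod 4=3
i=1  r:2+0→2  c:2·3+1→7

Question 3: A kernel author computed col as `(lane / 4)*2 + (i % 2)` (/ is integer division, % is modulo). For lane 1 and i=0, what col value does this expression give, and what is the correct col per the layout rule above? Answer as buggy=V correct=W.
`(lane / 4)*2 + (i % 2)`[1,0]=>0
lane 1=>1/4=0, 1 mod 4=1
i=0  r:0+0=>0  c:2·1+0=>2
col: 0 vs 2

buggy=0 correct=2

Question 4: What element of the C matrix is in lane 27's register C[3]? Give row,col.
lane 27: g=6 (27/4), t=3 (27%4)
i=3: r=6+8=14, c=3*2+1=7

14,7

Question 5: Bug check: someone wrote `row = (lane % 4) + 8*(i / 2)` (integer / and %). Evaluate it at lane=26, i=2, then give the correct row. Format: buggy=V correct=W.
buggy=10 correct=14

`(lane % 4) + 8*(i / 2)`[26,2]⇒10
lane 26: gr=6 (26/4), th=2 (26%4)
i=2: r=6+8=14, c=2*2+0=4
row: 10 vs 14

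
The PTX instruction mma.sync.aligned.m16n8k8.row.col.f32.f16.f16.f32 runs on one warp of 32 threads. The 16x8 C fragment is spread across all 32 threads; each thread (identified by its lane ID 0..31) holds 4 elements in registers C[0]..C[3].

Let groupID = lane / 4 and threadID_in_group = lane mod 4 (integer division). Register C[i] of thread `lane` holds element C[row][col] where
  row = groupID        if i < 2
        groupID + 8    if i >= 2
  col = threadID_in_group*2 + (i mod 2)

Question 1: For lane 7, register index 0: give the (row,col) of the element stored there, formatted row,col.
1,6

L=7->g=7>>2=1, t=7&3=3
[0]->row 1+0=1  col 3·2+0=6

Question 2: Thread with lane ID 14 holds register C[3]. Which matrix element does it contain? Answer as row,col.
11,5

L=14->g=14>>2=3, t=14&3=2
[3]->row 3+8=11  col 2·2+1=5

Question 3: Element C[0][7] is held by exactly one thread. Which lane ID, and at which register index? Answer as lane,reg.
3,1

r:0=>grp=0,rB=0  c:7=>tig=3,lo=1
L=0*4+3=3  i=0*2+1=1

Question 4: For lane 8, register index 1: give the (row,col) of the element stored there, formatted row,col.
lane 8=>8/4=2, 8 mod 4=0
i=1  r:2+0=>2  c:2·0+1=>1

2,1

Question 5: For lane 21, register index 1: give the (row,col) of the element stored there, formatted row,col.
5,3

L=21->g=21>>2=5, t=21&3=1
[1]->row 5+0=5  col 1·2+1=3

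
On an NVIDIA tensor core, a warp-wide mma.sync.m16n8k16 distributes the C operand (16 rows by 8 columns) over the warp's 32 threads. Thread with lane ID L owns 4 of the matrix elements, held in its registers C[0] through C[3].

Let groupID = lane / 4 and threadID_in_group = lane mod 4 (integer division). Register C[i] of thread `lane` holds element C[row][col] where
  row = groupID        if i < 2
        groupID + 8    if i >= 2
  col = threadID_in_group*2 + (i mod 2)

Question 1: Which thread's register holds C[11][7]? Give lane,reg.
r: 11->gid=3,r8=1  c: 7->tid=3,i&1=1
L=3*4+3=15  i=1*2+1=3

15,3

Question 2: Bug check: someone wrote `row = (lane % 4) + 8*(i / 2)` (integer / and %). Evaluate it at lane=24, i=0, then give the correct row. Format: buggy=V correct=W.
`(lane % 4) + 8*(i / 2)`[24,0]->0
lane 24: g=6 (24/4), t=0 (24%4)
i=0: r=6+0=6, c=0*2+0=0
row: 0 vs 6

buggy=0 correct=6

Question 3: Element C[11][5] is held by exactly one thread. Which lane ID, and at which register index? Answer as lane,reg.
14,3

r=11⇒gr=3,Rb=1  c=5⇒th=2,odd=1
L=3*4+2=14  i=1*2+1=3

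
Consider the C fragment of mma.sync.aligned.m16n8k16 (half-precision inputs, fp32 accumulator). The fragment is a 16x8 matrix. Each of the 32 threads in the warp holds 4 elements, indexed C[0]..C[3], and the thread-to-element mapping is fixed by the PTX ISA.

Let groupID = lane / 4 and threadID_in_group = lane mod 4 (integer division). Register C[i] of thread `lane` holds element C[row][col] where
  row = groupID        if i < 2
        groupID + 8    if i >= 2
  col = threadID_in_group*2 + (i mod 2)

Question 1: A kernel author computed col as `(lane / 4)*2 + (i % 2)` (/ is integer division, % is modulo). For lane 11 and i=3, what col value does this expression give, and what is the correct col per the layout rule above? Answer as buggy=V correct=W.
`(lane / 4)*2 + (i % 2)`[11,3]->5
lane 11->11/4=2, 11 mod 4=3
i=3  r:2+8->10  c:2·3+1->7
col: 5 vs 7

buggy=5 correct=7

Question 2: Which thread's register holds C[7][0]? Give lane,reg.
r=7→G=7,rhi=0  c=0→T=0,p=0
L=7*4+0=28  i=0*2+0=0

28,0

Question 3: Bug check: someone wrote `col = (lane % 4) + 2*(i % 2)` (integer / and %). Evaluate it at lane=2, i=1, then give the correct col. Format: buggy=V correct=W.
`(lane % 4) + 2*(i % 2)`[2,1]->4
L=2->gid=2>>2=0, tid=2&3=2
[1]->row 0+0=0  col 2·2+1=5
col: 4 vs 5

buggy=4 correct=5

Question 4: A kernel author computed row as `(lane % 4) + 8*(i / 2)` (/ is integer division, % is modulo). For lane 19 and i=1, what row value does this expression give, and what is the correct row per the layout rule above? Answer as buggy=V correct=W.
`(lane % 4) + 8*(i / 2)`[19,1]=>3
lane 19: grp=4 (19/4), tig=3 (19%4)
i=1: r=4+0=4, c=3*2+1=7
row: 3 vs 4

buggy=3 correct=4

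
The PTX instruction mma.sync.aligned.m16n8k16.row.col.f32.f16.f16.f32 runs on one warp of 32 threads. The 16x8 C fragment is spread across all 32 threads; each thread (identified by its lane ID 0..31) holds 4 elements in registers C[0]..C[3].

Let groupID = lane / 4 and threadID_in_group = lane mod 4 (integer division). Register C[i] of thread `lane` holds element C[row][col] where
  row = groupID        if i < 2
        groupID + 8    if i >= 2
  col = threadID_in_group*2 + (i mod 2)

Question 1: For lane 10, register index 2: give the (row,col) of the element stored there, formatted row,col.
lane 10->10/4=2, 10 mod 4=2
i=2  r:2+8->10  c:2·2+0->4

10,4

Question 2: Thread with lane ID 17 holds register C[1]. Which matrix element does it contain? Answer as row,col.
L=17->g=17>>2=4, t=17&3=1
[1]->row 4+0=4  col 1·2+1=3

4,3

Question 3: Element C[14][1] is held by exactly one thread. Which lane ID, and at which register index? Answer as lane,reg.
24,3

r:14=>grp=6,rB=1  c:1=>tig=0,lo=1
L=6*4+0=24  i=1*2+1=3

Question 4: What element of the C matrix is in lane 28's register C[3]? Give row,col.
lane 28=>28/4=7, 28 mod 4=0
i=3  r:7+8=>15  c:2·0+1=>1

15,1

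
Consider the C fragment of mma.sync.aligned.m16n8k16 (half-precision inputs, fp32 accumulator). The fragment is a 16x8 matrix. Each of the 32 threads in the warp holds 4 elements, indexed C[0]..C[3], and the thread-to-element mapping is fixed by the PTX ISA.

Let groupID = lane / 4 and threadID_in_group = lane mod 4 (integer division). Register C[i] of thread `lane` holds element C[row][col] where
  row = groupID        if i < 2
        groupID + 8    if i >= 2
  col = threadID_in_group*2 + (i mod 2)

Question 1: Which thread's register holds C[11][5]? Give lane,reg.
14,3

r=11⇒gr=3,Rb=1  c=5⇒th=2,odd=1
L=3*4+2=14  i=1*2+1=3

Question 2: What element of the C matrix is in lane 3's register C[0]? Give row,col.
L=3->g=3>>2=0, t=3&3=3
[0]->row 0+0=0  col 3·2+0=6

0,6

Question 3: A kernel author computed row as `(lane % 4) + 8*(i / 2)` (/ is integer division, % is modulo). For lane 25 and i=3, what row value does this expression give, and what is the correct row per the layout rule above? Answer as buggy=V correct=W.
buggy=9 correct=14

`(lane % 4) + 8*(i / 2)`[25,3]->9
lane 25->25/4=6, 25 mod 4=1
i=3  r:6+8->14  c:2·1+1->3
row: 9 vs 14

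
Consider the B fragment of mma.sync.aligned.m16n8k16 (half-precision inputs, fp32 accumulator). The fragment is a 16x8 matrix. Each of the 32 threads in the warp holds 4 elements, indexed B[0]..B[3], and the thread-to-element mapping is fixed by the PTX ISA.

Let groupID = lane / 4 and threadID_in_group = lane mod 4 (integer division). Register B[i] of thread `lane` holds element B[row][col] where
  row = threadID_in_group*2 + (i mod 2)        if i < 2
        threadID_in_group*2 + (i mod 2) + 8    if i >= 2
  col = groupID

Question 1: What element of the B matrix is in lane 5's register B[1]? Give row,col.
3,1

lane 5: gid=1 (5/4), tid=1 (5%4)
i=1: r=1*2+1+0=3, c=gid=1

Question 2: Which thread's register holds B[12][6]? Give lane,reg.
26,2

c=6⇒gr=6  r=12⇒Rb=1,th=2,odd=0
L=6*4+2=26  i=1*2+0=2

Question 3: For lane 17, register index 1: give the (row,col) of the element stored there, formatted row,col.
3,4

lane 17: G=4 (17/4), T=1 (17%4)
i=1: r=1*2+1+0=3, c=G=4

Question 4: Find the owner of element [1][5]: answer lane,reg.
c: 5->gid=5  r: 1->r8=0,tid=0,i&1=1
L=5*4+0=20  i=0*2+1=1

20,1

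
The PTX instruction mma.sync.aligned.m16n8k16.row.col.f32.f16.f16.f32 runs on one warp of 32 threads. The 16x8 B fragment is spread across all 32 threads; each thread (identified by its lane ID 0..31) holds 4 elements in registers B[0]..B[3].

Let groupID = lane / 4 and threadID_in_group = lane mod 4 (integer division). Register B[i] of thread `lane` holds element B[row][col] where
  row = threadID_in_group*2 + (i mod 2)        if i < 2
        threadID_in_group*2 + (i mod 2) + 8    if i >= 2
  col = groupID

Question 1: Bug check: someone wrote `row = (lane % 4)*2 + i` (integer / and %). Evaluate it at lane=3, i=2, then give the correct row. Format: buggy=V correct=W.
`(lane % 4)*2 + i`[3,2]→8
3: G=0,T=3
[2] (3*2+0+8,0) = (14,0)
row: 8 vs 14

buggy=8 correct=14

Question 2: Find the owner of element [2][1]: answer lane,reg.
5,0

c=1⇒gr=1  r=2⇒Rb=0,th=1,odd=0
L=1*4+1=5  i=0*2+0=0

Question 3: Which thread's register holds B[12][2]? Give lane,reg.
10,2

c:2=>grp=2  r:12=>rB=1,tig=2,lo=0
L=2*4+2=10  i=1*2+0=2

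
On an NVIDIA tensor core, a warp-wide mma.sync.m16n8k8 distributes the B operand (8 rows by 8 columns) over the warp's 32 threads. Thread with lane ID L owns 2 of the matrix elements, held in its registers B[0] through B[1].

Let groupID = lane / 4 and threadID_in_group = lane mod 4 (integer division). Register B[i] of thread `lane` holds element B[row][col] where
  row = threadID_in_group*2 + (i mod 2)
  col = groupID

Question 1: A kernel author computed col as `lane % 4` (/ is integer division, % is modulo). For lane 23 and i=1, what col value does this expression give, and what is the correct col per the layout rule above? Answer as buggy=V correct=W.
`lane % 4`[23,1]⇒3
23: gr=5,th=3
[1] (3*2+1,5) = (7,5)
col: 3 vs 5

buggy=3 correct=5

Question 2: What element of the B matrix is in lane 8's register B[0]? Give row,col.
lane 8: G=2 (8/4), T=0 (8%4)
i=0: r=0*2+0=0, c=G=2

0,2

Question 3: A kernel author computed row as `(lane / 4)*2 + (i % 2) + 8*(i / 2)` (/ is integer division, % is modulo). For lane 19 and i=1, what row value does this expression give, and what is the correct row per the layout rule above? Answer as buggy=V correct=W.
`(lane / 4)*2 + (i % 2) + 8*(i / 2)`[19,1]->9
19: gid=4,tid=3
[1] (3*2+1,4) = (7,4)
row: 9 vs 7

buggy=9 correct=7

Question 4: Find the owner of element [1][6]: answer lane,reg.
24,1

c: 6->gid=6  r: 1->tid=0,i&1=1
L=6*4+0=24  i=1=1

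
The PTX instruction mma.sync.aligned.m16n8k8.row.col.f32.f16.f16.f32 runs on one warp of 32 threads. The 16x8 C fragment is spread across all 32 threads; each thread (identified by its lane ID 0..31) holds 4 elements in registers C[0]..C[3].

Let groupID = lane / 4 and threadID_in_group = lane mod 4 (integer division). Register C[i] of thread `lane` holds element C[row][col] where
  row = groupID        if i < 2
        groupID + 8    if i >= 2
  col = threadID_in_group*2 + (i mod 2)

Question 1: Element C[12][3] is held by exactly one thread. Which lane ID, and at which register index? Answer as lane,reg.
r=12⇒gr=4,Rb=1  c=3⇒th=1,odd=1
L=4*4+1=17  i=1*2+1=3

17,3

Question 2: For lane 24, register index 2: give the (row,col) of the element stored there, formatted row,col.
lane 24=>24/4=6, 24 mod 4=0
i=2  r:6+8=>14  c:2·0+0=>0

14,0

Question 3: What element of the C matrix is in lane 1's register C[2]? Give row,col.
8,2

1: gid=0,tid=1
[2] (0+8,1*2+0) = (8,2)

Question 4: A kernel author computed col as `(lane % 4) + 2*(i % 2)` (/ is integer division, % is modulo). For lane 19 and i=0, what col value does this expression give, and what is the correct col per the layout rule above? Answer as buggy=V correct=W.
`(lane % 4) + 2*(i % 2)`[19,0]⇒3
19: gr=4,th=3
[0] (4+0,3*2+0) = (4,6)
col: 3 vs 6

buggy=3 correct=6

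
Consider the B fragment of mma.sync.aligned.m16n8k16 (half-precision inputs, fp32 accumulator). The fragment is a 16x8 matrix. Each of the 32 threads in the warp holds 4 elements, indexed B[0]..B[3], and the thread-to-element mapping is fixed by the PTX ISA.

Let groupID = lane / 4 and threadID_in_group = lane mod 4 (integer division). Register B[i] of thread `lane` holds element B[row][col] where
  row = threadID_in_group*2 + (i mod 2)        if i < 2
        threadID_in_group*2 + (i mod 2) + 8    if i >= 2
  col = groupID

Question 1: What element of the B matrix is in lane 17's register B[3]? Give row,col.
lane 17: gr=4 (17/4), th=1 (17%4)
i=3: r=1*2+1+8=11, c=gr=4

11,4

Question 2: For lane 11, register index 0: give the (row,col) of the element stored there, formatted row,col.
11: G=2,T=3
[0] (3*2+0+0,2) = (6,2)

6,2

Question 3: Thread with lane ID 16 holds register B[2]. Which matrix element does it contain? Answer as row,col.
8,4

lane 16: grp=4 (16/4), tig=0 (16%4)
i=2: r=0*2+0+8=8, c=grp=4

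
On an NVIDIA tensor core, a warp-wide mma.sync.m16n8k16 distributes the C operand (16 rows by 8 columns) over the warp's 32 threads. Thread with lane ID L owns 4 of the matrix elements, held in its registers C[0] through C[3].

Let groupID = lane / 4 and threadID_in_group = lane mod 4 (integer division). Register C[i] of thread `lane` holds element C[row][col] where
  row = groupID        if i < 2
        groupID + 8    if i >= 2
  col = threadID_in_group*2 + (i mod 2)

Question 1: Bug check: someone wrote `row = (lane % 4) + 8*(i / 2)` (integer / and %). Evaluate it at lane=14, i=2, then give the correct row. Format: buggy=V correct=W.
buggy=10 correct=11

`(lane % 4) + 8*(i / 2)`[14,2]->10
14: gid=3,tid=2
[2] (3+8,2*2+0) = (11,4)
row: 10 vs 11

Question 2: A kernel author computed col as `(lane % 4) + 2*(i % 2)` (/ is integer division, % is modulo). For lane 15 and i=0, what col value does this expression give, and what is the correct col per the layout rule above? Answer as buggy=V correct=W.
buggy=3 correct=6

`(lane % 4) + 2*(i % 2)`[15,0]=>3
lane 15=>15/4=3, 15 mod 4=3
i=0  r:3+0=>3  c:2·3+0=>6
col: 3 vs 6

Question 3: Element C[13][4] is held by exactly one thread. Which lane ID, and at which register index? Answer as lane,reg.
22,2

r=13->g=5,rb=1  c=4->t=2,b0=0
L=5*4+2=22  i=1*2+0=2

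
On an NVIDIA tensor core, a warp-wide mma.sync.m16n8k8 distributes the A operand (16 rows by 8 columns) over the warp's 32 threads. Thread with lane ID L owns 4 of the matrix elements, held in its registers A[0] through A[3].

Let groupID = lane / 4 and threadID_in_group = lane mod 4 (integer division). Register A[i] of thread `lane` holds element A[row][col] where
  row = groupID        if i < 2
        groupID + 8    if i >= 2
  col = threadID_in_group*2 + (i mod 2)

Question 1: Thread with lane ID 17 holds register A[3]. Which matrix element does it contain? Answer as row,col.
L=17=>grp=17>>2=4, tig=17&3=1
[3]=>row 4+8=12  col 1·2+1=3

12,3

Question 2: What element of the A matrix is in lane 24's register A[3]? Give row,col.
14,1

lane 24: gr=6 (24/4), th=0 (24%4)
i=3: r=6+8=14, c=0*2+1=1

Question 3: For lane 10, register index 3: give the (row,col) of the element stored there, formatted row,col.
10,5

lane 10: gid=2 (10/4), tid=2 (10%4)
i=3: r=2+8=10, c=2*2+1=5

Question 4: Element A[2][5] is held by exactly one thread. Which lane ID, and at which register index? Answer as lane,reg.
10,1

r=2⇒gr=2,Rb=0  c=5⇒th=2,odd=1
L=2*4+2=10  i=0*2+1=1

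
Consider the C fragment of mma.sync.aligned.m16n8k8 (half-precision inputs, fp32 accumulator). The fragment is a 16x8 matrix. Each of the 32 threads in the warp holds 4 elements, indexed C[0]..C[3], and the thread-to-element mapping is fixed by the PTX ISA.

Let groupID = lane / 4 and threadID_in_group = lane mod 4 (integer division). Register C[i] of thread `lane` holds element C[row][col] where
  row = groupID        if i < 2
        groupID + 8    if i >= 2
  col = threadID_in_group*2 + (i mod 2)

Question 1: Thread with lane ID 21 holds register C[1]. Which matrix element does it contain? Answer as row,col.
5,3

L=21=>grp=21>>2=5, tig=21&3=1
[1]=>row 5+0=5  col 1·2+1=3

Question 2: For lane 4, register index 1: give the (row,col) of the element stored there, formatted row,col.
1,1

L=4=>grp=4>>2=1, tig=4&3=0
[1]=>row 1+0=1  col 0·2+1=1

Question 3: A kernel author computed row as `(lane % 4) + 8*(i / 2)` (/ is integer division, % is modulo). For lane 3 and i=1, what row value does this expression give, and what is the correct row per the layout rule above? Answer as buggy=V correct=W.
`(lane % 4) + 8*(i / 2)`[3,1]->3
3: gid=0,tid=3
[1] (0+0,3*2+1) = (0,7)
row: 3 vs 0

buggy=3 correct=0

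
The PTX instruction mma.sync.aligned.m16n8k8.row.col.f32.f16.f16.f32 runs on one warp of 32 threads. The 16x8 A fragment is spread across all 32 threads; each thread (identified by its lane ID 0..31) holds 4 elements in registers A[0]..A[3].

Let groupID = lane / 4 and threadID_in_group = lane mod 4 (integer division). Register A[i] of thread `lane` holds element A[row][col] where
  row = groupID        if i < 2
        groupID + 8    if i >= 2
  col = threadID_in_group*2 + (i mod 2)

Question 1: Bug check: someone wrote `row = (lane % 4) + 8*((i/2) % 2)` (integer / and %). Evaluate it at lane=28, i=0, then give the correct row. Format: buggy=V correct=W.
`(lane % 4) + 8*((i/2) % 2)`[28,0]->0
L=28->gid=28>>2=7, tid=28&3=0
[0]->row 7+0=7  col 0·2+0=0
row: 0 vs 7

buggy=0 correct=7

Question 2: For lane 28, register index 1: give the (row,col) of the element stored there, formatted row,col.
L=28->gid=28>>2=7, tid=28&3=0
[1]->row 7+0=7  col 0·2+1=1

7,1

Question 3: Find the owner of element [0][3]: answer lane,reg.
r:0=>grp=0,rB=0  c:3=>tig=1,lo=1
L=0*4+1=1  i=0*2+1=1

1,1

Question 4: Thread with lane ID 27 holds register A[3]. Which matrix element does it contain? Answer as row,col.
L=27->gid=27>>2=6, tid=27&3=3
[3]->row 6+8=14  col 3·2+1=7

14,7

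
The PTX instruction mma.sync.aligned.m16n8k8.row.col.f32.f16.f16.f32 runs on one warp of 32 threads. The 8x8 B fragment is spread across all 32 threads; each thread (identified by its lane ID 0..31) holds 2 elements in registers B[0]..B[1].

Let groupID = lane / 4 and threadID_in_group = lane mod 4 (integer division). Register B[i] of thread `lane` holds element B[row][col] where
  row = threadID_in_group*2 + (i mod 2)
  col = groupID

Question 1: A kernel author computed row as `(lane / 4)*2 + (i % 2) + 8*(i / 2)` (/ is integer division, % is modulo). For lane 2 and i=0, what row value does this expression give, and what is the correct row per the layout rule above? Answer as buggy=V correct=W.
buggy=0 correct=4

`(lane / 4)*2 + (i % 2) + 8*(i / 2)`[2,0]->0
2: gid=0,tid=2
[0] (2*2+0,0) = (4,0)
row: 0 vs 4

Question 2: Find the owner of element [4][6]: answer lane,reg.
c=6->g=6  r=4->t=2,b0=0
L=6*4+2=26  i=0=0

26,0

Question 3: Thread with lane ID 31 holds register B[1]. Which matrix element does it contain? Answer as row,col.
7,7

lane 31: gid=7 (31/4), tid=3 (31%4)
i=1: r=3*2+1=7, c=gid=7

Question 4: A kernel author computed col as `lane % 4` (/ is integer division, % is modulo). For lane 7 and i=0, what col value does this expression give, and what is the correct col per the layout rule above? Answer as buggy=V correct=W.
buggy=3 correct=1

`lane % 4`[7,0]=>3
lane 7=>7/4=1, 7 mod 4=3
i=0  r:2·3+0=>6  c:1
col: 3 vs 1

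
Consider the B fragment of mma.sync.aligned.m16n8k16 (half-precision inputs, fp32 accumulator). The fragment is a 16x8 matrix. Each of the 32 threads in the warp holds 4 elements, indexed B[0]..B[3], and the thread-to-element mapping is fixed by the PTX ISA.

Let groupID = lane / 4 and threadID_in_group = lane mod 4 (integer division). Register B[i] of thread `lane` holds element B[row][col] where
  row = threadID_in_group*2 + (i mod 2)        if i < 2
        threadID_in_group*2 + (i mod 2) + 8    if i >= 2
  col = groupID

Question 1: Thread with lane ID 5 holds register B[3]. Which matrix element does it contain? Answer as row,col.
5: g=1,t=1
[3] (1*2+1+8,1) = (11,1)

11,1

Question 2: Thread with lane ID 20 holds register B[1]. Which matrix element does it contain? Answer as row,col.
lane 20: grp=5 (20/4), tig=0 (20%4)
i=1: r=0*2+1+0=1, c=grp=5

1,5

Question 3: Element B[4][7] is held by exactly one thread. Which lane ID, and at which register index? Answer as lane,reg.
c=7⇒gr=7  r=4⇒Rb=0,th=2,odd=0
L=7*4+2=30  i=0*2+0=0

30,0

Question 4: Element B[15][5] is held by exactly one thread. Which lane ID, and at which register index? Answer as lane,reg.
c:5=>grp=5  r:15=>rB=1,tig=3,lo=1
L=5*4+3=23  i=1*2+1=3

23,3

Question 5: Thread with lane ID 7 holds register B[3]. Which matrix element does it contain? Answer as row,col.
15,1

L=7⇒gr=7>>2=1, th=7&3=3
[3]⇒row 3·2+1+8=15  col gr=1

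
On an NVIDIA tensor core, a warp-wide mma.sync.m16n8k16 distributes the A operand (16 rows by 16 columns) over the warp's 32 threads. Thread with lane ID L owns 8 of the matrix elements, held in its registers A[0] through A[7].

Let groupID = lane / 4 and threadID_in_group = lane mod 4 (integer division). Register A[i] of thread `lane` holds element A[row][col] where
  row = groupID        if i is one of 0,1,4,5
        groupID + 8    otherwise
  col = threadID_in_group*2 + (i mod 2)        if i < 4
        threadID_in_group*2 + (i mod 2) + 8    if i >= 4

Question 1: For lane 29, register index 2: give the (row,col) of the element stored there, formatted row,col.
lane 29: gid=7 (29/4), tid=1 (29%4)
i=2: r=7+8=15, c=1*2+0+0=2

15,2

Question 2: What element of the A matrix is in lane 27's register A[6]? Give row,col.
14,14

L=27⇒gr=27>>2=6, th=27&3=3
[6]⇒row 6+8=14  col 3·2+0+8=14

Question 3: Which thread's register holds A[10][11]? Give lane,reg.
r:10=>grp=2,rB=1  c:11=>cB=1,tig=1,lo=1
L=2*4+1=9  i=1*4+1*2+1=7

9,7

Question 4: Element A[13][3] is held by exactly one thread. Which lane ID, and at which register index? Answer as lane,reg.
r: 13->gid=5,r8=1  c: 3->c8=0,tid=1,i&1=1
L=5*4+1=21  i=0*4+1*2+1=3

21,3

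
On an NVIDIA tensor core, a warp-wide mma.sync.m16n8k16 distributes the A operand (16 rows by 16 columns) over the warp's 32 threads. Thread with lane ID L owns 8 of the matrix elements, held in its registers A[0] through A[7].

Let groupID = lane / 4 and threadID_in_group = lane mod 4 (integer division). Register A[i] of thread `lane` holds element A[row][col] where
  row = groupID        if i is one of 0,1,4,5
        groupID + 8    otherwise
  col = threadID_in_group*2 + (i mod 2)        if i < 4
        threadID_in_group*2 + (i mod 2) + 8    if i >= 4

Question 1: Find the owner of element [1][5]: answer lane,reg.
r: 1->gid=1,r8=0  c: 5->c8=0,tid=2,i&1=1
L=1*4+2=6  i=0*4+0*2+1=1

6,1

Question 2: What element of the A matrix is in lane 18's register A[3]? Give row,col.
18: gr=4,th=2
[3] (4+8,2*2+1+0) = (12,5)

12,5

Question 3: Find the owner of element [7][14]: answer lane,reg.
31,4

r=7→G=7,rhi=0  c=14→chi=1,T=3,p=0
L=7*4+3=31  i=1*4+0*2+0=4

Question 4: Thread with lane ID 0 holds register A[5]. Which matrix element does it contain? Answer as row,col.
L=0->gid=0>>2=0, tid=0&3=0
[5]->row 0+0=0  col 0·2+1+8=9

0,9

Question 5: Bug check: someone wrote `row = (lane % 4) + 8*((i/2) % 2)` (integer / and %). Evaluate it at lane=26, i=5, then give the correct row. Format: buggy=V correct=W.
buggy=2 correct=6

`(lane % 4) + 8*((i/2) % 2)`[26,5]->2
L=26->g=26>>2=6, t=26&3=2
[5]->row 6+0=6  col 2·2+1+8=13
row: 2 vs 6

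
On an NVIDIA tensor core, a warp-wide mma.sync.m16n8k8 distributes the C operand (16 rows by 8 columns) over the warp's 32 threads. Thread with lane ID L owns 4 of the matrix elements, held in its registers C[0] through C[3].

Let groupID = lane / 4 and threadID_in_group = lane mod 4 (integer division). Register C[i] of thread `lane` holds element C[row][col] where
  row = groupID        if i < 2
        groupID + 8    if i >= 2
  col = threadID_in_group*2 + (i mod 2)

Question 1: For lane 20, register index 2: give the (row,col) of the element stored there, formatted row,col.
lane 20⇒20/4=5, 20 mod 4=0
i=2  r:5+8⇒13  c:2·0+0⇒0

13,0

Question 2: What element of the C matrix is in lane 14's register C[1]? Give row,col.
lane 14->14/4=3, 14 mod 4=2
i=1  r:3+0->3  c:2·2+1->5

3,5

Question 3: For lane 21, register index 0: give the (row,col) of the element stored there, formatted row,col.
21: gr=5,th=1
[0] (5+0,1*2+0) = (5,2)

5,2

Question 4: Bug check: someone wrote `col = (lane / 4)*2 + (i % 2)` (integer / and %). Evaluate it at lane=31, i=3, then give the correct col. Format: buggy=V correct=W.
`(lane / 4)*2 + (i % 2)`[31,3]->15
L=31->g=31>>2=7, t=31&3=3
[3]->row 7+8=15  col 3·2+1=7
col: 15 vs 7

buggy=15 correct=7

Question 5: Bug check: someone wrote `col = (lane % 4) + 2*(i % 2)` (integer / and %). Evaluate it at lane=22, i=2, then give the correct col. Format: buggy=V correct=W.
`(lane % 4) + 2*(i % 2)`[22,2]→2
22: G=5,T=2
[2] (5+8,2*2+0) = (13,4)
col: 2 vs 4

buggy=2 correct=4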